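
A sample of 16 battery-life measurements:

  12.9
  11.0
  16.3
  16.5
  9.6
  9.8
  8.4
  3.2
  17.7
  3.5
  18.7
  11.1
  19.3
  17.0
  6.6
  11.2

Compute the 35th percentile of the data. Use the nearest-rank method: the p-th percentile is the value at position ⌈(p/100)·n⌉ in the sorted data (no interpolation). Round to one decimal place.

9.8

Sorted: 3.2, 3.5, 6.6, 8.4, 9.6, 9.8, 11.0, 11.1, 11.2, 12.9, 16.3, 16.5, 17.0, 17.7, 18.7, 19.3.
n = 16.
Position = ⌈35/100 · 16⌉ = ⌈5.6⌉ = 6.
The value at rank 6 is 9.8.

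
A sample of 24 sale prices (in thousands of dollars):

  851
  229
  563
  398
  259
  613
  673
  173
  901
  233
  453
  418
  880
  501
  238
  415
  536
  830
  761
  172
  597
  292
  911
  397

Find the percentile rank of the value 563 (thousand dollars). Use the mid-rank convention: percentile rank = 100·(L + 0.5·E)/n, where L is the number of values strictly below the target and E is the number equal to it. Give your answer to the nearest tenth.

60.4

Sorted: 172, 173, 229, 233, 238, 259, 292, 397, 398, 415, 418, 453, 501, 536, 563, 597, 613, 673, 761, 830, 851, 880, 901, 911.
Count below 563: L = 14; count equal: E = 1; n = 24.
Percentile rank = 100·(14 + 0.5·1)/24 = 100·14.5/24 = 60.42.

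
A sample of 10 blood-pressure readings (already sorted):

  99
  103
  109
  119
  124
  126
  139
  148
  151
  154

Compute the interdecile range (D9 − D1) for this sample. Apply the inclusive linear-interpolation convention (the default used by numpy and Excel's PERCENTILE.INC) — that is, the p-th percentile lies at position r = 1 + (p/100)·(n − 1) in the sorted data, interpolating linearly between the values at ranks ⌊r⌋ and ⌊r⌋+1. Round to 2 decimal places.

48.70

n = 10.
P10: r = 1.9; ranks 1–2 are 99, 103; interpolating gives 102.6.
P90: r = 9.1; ranks 9–10 are 151, 154; interpolating gives 151.3.
Difference: 151.3 − 102.6 = 48.7.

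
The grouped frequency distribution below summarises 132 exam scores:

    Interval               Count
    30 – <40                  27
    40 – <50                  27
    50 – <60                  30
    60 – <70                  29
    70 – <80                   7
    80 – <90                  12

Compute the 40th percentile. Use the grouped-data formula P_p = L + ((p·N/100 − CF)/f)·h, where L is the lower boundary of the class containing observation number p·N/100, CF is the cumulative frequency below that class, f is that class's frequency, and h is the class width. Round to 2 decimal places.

N = 132; target position k = 40/100 · 132 = 52.8.
Cumulative frequencies: 27, 54, 84, 113, 120, 132.
Observation 52.8 falls in the class 40 – <50.
L = 40, CF = 27, f = 27, h = 10.
P40 = 40 + ((52.8 − 27)/27)·10 = 40 + 9.55556 = 49.5556.

49.56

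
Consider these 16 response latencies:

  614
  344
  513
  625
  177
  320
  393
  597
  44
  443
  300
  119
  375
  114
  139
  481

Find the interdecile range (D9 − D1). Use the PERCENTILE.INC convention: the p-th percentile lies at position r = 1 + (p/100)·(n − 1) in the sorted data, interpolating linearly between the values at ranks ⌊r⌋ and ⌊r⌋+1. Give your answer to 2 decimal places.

Sorted: 44, 114, 119, 139, 177, 300, 320, 344, 375, 393, 443, 481, 513, 597, 614, 625.
n = 16.
P10: r = 2.5; ranks 2–3 are 114, 119; interpolating gives 116.5.
P90: r = 14.5; ranks 14–15 are 597, 614; interpolating gives 605.5.
Difference: 605.5 − 116.5 = 489.

489.00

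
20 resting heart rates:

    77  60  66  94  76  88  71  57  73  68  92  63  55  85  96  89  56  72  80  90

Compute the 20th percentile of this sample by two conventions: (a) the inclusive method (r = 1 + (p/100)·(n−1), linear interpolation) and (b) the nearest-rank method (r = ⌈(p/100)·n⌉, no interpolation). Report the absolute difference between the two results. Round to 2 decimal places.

Sorted: 55, 56, 57, 60, 63, 66, 68, 71, 72, 73, 76, 77, 80, 85, 88, 89, 90, 92, 94, 96.
n = 20.
(a) r = 4.8; between ranks 4 (60) and 5 (63): 62.4.
(b) the nearest-rank method: rank 4 → 60.
|62.4 − 60| = 2.4.

2.40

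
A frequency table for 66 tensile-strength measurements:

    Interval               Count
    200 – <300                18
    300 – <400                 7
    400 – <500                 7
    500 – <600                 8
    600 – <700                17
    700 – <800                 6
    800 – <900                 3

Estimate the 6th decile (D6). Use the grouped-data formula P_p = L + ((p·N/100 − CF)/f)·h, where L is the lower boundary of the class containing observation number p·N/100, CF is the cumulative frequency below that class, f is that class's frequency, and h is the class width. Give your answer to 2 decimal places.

N = 66; target position k = 60/100 · 66 = 39.6.
Cumulative frequencies: 18, 25, 32, 40, 57, 63, 66.
Observation 39.6 falls in the class 500 – <600.
L = 500, CF = 32, f = 8, h = 100.
P60 = 500 + ((39.6 − 32)/8)·100 = 500 + 95 = 595.

595.00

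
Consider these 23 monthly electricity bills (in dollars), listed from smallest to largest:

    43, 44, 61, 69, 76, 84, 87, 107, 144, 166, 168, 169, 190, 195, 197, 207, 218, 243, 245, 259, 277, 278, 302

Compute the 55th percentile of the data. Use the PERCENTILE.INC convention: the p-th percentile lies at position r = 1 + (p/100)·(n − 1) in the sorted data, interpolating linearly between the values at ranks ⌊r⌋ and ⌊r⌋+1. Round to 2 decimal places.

190.50

n = 23.
r = 1 + (55/100)·(23 − 1) = 1 + 12.1 = 13.1.
Rank 13 is 190 and rank 14 is 195.
Interpolate: 190 + 0.1·(195 − 190) = 190 + 0.1·5 = 190.5.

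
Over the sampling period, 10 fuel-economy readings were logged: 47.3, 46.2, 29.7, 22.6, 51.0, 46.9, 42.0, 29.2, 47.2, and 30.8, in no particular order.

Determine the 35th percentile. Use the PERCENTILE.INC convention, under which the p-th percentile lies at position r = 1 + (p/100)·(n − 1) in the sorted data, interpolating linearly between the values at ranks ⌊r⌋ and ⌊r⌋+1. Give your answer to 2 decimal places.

32.48

Sorted: 22.6, 29.2, 29.7, 30.8, 42.0, 46.2, 46.9, 47.2, 47.3, 51.0.
n = 10.
r = 1 + (35/100)·(10 − 1) = 1 + 3.15 = 4.15.
Rank 4 is 30.8 and rank 5 is 42.0.
Interpolate: 30.8 + 0.15·(42.0 − 30.8) = 30.8 + 0.15·11.2 = 32.48.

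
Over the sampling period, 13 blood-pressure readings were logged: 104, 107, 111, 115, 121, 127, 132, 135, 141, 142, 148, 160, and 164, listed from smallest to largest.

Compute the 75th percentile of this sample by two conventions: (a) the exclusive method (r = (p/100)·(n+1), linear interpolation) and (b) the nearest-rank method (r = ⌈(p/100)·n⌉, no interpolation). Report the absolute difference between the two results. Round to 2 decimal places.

3.00

n = 13.
(a) r = 10.5; between ranks 10 (142) and 11 (148): 145.
(b) the nearest-rank method: rank 10 → 142.
|145 − 142| = 3.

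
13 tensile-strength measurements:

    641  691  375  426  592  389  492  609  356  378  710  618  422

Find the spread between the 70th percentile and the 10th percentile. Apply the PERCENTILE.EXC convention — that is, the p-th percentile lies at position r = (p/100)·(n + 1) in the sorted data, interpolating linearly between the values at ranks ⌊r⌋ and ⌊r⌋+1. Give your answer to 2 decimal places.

Sorted: 356, 375, 378, 389, 422, 426, 492, 592, 609, 618, 641, 691, 710.
n = 13.
P10: r = 1.4; ranks 1–2 are 356, 375; interpolating gives 363.6.
P70: r = 9.8; ranks 9–10 are 609, 618; interpolating gives 616.2.
Difference: 616.2 − 363.6 = 252.6.

252.60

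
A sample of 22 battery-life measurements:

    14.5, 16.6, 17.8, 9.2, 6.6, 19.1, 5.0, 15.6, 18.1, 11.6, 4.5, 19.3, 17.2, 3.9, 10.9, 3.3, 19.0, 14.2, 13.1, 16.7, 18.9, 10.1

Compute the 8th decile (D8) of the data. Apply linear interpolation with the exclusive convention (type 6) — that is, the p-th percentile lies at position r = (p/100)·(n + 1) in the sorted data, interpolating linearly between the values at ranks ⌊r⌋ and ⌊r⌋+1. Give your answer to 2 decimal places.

18.42

Sorted: 3.3, 3.9, 4.5, 5.0, 6.6, 9.2, 10.1, 10.9, 11.6, 13.1, 14.2, 14.5, 15.6, 16.6, 16.7, 17.2, 17.8, 18.1, 18.9, 19.0, 19.1, 19.3.
n = 22.
r = (80/100)·(22 + 1) = 18.4.
Rank 18 is 18.1 and rank 19 is 18.9.
Interpolate: 18.1 + 0.4·(18.9 − 18.1) = 18.1 + 0.4·0.8 = 18.42.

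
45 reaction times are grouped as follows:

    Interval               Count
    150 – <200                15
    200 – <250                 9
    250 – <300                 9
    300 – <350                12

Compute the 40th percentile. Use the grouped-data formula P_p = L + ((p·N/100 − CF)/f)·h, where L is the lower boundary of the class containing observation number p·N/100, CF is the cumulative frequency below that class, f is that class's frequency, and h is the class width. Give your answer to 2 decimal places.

216.67

N = 45; target position k = 40/100 · 45 = 18.
Cumulative frequencies: 15, 24, 33, 45.
Observation 18 falls in the class 200 – <250.
L = 200, CF = 15, f = 9, h = 50.
P40 = 200 + ((18 − 15)/9)·50 = 200 + 16.6667 = 216.667.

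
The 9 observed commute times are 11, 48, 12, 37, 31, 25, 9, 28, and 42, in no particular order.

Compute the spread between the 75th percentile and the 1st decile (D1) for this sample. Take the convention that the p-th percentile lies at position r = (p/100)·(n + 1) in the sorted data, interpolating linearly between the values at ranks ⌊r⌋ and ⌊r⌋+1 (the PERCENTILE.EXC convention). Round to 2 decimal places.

30.50

Sorted: 9, 11, 12, 25, 28, 31, 37, 42, 48.
n = 9.
P10: r = 1 (integer) → 9.
P75: r = 7.5; ranks 7–8 are 37, 42; interpolating gives 39.5.
Difference: 39.5 − 9 = 30.5.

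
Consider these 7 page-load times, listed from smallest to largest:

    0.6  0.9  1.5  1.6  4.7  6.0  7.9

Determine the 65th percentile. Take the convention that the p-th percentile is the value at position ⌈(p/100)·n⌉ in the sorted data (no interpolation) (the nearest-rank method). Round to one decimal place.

4.7

n = 7.
Position = ⌈65/100 · 7⌉ = ⌈4.55⌉ = 5.
The value at rank 5 is 4.7.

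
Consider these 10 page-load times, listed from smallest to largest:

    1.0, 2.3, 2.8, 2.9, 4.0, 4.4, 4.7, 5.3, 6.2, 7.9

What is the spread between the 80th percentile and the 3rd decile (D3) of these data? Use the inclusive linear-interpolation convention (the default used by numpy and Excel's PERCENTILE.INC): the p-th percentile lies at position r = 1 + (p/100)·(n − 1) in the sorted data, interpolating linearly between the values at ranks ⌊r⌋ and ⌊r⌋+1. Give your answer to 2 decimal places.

2.61

n = 10.
P30: r = 3.7; ranks 3–4 are 2.8, 2.9; interpolating gives 2.87.
P80: r = 8.2; ranks 8–9 are 5.3, 6.2; interpolating gives 5.48.
Difference: 5.48 − 2.87 = 2.61.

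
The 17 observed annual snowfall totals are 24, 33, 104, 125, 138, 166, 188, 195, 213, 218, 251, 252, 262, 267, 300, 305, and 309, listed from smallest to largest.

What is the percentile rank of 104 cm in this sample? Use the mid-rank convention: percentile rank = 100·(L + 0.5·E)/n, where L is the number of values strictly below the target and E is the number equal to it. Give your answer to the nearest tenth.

14.7

Count below 104: L = 2; count equal: E = 1; n = 17.
Percentile rank = 100·(2 + 0.5·1)/17 = 100·2.5/17 = 14.71.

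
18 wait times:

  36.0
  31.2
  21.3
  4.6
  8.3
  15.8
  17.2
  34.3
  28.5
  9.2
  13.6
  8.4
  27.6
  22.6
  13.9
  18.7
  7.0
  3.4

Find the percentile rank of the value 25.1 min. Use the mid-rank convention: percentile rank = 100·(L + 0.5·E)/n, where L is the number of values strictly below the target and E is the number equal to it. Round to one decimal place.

72.2

Sorted: 3.4, 4.6, 7.0, 8.3, 8.4, 9.2, 13.6, 13.9, 15.8, 17.2, 18.7, 21.3, 22.6, 27.6, 28.5, 31.2, 34.3, 36.0.
Count below 25.1: L = 13; count equal: E = 0; n = 18.
Percentile rank = 100·(13 + 0.5·0)/18 = 100·13/18 = 72.22.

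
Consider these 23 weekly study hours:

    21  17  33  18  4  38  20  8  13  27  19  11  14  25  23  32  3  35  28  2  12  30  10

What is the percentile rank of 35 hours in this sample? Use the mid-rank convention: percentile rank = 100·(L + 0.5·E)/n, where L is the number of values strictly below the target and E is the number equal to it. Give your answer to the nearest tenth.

Sorted: 2, 3, 4, 8, 10, 11, 12, 13, 14, 17, 18, 19, 20, 21, 23, 25, 27, 28, 30, 32, 33, 35, 38.
Count below 35: L = 21; count equal: E = 1; n = 23.
Percentile rank = 100·(21 + 0.5·1)/23 = 100·21.5/23 = 93.48.

93.5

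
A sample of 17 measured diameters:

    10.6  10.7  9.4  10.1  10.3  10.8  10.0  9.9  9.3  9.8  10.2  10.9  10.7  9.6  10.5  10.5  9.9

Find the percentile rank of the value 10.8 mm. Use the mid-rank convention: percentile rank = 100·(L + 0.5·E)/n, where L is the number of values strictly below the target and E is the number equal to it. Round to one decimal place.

91.2

Sorted: 9.3, 9.4, 9.6, 9.8, 9.9, 9.9, 10.0, 10.1, 10.2, 10.3, 10.5, 10.5, 10.6, 10.7, 10.7, 10.8, 10.9.
Count below 10.8: L = 15; count equal: E = 1; n = 17.
Percentile rank = 100·(15 + 0.5·1)/17 = 100·15.5/17 = 91.18.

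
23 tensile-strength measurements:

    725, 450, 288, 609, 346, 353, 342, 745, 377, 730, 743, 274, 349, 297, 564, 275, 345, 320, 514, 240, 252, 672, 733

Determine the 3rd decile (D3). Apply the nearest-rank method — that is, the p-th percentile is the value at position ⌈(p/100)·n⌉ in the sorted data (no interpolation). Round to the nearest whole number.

320

Sorted: 240, 252, 274, 275, 288, 297, 320, 342, 345, 346, 349, 353, 377, 450, 514, 564, 609, 672, 725, 730, 733, 743, 745.
n = 23.
Position = ⌈30/100 · 23⌉ = ⌈6.9⌉ = 7.
The value at rank 7 is 320.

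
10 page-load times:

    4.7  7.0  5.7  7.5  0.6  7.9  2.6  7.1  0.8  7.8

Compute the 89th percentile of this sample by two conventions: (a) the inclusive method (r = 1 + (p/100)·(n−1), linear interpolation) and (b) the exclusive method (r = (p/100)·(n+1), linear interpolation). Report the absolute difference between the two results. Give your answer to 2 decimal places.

0.08

Sorted: 0.6, 0.8, 2.6, 4.7, 5.7, 7.0, 7.1, 7.5, 7.8, 7.9.
n = 10.
(a) r = 9.01; between ranks 9 (7.8) and 10 (7.9): 7.801.
(b) r = 9.79; between ranks 9 (7.8) and 10 (7.9): 7.879.
|7.801 − 7.879| = 0.078.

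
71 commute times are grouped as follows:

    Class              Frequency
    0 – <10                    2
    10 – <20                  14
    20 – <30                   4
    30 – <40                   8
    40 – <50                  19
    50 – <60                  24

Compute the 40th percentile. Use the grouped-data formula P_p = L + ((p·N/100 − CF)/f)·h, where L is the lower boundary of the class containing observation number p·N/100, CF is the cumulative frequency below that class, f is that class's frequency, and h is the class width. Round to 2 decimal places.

40.21

N = 71; target position k = 40/100 · 71 = 28.4.
Cumulative frequencies: 2, 16, 20, 28, 47, 71.
Observation 28.4 falls in the class 40 – <50.
L = 40, CF = 28, f = 19, h = 10.
P40 = 40 + ((28.4 − 28)/19)·10 = 40 + 0.210526 = 40.2105.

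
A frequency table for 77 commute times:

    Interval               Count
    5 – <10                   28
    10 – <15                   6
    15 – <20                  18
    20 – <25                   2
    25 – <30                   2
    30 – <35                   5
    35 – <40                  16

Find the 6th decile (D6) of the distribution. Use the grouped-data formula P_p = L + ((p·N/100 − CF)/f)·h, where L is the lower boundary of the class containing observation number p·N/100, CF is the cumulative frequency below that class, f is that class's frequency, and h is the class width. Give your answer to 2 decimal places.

18.39

N = 77; target position k = 60/100 · 77 = 46.2.
Cumulative frequencies: 28, 34, 52, 54, 56, 61, 77.
Observation 46.2 falls in the class 15 – <20.
L = 15, CF = 34, f = 18, h = 5.
P60 = 15 + ((46.2 − 34)/18)·5 = 15 + 3.38889 = 18.3889.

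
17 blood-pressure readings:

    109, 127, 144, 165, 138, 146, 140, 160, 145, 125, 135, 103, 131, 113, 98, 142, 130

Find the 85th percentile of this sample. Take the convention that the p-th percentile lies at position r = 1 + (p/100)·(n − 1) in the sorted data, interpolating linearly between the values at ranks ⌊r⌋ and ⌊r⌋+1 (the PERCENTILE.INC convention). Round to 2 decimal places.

Sorted: 98, 103, 109, 113, 125, 127, 130, 131, 135, 138, 140, 142, 144, 145, 146, 160, 165.
n = 17.
r = 1 + (85/100)·(17 − 1) = 1 + 13.6 = 14.6.
Rank 14 is 145 and rank 15 is 146.
Interpolate: 145 + 0.6·(146 − 145) = 145 + 0.6·1 = 145.6.

145.60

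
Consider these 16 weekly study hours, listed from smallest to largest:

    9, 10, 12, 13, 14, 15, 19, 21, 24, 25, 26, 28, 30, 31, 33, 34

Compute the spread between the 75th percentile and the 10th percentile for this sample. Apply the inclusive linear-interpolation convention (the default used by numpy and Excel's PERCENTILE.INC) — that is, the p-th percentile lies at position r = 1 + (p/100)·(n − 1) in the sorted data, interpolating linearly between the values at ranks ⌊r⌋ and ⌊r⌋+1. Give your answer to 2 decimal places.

17.50

n = 16.
P10: r = 2.5; ranks 2–3 are 10, 12; interpolating gives 11.
P75: r = 12.25; ranks 12–13 are 28, 30; interpolating gives 28.5.
Difference: 28.5 − 11 = 17.5.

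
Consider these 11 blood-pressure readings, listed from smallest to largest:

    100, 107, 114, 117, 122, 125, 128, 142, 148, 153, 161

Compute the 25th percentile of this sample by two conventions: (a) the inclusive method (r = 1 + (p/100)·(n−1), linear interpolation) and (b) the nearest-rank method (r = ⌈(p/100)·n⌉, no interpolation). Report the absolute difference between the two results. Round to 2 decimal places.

n = 11.
(a) r = 3.5; between ranks 3 (114) and 4 (117): 115.5.
(b) the nearest-rank method: rank 3 → 114.
|115.5 − 114| = 1.5.

1.50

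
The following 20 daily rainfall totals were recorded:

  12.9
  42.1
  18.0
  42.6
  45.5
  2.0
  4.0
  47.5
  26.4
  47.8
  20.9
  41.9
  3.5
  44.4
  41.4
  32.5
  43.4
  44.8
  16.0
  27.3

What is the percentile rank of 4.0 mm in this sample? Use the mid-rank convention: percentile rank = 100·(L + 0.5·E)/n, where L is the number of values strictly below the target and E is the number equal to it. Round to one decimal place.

12.5

Sorted: 2.0, 3.5, 4.0, 12.9, 16.0, 18.0, 20.9, 26.4, 27.3, 32.5, 41.4, 41.9, 42.1, 42.6, 43.4, 44.4, 44.8, 45.5, 47.5, 47.8.
Count below 4.0: L = 2; count equal: E = 1; n = 20.
Percentile rank = 100·(2 + 0.5·1)/20 = 100·2.5/20 = 12.5.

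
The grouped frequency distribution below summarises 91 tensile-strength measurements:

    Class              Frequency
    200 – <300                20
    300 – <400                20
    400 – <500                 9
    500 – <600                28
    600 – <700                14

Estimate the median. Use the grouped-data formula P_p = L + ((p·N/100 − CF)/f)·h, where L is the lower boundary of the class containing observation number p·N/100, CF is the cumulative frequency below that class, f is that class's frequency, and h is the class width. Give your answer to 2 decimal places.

N = 91; target position k = 50/100 · 91 = 45.5.
Cumulative frequencies: 20, 40, 49, 77, 91.
Observation 45.5 falls in the class 400 – <500.
L = 400, CF = 40, f = 9, h = 100.
P50 = 400 + ((45.5 − 40)/9)·100 = 400 + 61.1111 = 461.111.

461.11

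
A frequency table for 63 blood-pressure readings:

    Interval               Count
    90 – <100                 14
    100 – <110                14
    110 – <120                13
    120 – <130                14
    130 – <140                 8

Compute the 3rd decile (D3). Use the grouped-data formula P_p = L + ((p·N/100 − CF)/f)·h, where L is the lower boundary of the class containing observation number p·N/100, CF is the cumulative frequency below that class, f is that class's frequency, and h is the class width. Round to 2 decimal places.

103.50

N = 63; target position k = 30/100 · 63 = 18.9.
Cumulative frequencies: 14, 28, 41, 55, 63.
Observation 18.9 falls in the class 100 – <110.
L = 100, CF = 14, f = 14, h = 10.
P30 = 100 + ((18.9 − 14)/14)·10 = 100 + 3.5 = 103.5.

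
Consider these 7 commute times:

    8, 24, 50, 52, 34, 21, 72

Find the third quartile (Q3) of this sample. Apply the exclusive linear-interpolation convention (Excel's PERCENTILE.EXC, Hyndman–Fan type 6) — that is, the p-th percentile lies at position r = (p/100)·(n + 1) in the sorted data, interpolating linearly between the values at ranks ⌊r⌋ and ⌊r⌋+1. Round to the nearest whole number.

52

Sorted: 8, 21, 24, 34, 50, 52, 72.
n = 7.
r = (75/100)·(7 + 1) = 6.
r is an integer, so P75 is the value at rank 6: 52.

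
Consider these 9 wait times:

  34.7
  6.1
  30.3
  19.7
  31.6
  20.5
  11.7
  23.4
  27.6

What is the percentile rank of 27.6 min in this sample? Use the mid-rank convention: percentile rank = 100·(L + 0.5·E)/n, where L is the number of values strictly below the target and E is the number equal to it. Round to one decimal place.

Sorted: 6.1, 11.7, 19.7, 20.5, 23.4, 27.6, 30.3, 31.6, 34.7.
Count below 27.6: L = 5; count equal: E = 1; n = 9.
Percentile rank = 100·(5 + 0.5·1)/9 = 100·5.5/9 = 61.11.

61.1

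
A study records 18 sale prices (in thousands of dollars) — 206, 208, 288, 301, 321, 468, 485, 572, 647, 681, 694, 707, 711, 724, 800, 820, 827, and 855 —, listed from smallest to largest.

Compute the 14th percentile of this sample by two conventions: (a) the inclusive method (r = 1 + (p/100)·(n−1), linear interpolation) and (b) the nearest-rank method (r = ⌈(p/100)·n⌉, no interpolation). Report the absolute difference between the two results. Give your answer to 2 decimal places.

n = 18.
(a) r = 3.38; between ranks 3 (288) and 4 (301): 292.94.
(b) the nearest-rank method: rank 3 → 288.
|292.94 − 288| = 4.94.

4.94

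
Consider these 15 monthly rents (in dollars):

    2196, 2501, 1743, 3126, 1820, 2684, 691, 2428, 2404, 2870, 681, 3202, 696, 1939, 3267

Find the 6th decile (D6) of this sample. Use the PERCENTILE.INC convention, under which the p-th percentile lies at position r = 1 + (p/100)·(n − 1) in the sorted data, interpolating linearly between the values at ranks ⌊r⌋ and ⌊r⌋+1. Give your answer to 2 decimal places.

Sorted: 681, 691, 696, 1743, 1820, 1939, 2196, 2404, 2428, 2501, 2684, 2870, 3126, 3202, 3267.
n = 15.
r = 1 + (60/100)·(15 − 1) = 1 + 8.4 = 9.4.
Rank 9 is 2428 and rank 10 is 2501.
Interpolate: 2428 + 0.4·(2501 − 2428) = 2428 + 0.4·73 = 2457.2.

2457.20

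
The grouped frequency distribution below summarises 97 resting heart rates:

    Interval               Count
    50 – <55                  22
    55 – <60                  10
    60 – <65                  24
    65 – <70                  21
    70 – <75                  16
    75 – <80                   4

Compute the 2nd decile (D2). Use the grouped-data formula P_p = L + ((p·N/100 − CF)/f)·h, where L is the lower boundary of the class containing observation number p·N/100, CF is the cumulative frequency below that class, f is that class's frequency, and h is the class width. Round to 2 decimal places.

54.41

N = 97; target position k = 20/100 · 97 = 19.4.
Cumulative frequencies: 22, 32, 56, 77, 93, 97.
Observation 19.4 falls in the class 50 – <55.
L = 50, CF = 0, f = 22, h = 5.
P20 = 50 + ((19.4 − 0)/22)·5 = 50 + 4.40909 = 54.4091.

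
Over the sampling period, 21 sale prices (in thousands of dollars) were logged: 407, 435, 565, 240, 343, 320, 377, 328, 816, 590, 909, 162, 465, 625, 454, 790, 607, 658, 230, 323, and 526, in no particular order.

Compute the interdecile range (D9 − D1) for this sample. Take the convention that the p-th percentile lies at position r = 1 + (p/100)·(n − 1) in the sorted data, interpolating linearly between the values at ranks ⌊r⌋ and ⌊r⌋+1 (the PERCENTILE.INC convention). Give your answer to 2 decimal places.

550.00

Sorted: 162, 230, 240, 320, 323, 328, 343, 377, 407, 435, 454, 465, 526, 565, 590, 607, 625, 658, 790, 816, 909.
n = 21.
P10: r = 3 (integer) → 240.
P90: r = 19 (integer) → 790.
Difference: 790 − 240 = 550.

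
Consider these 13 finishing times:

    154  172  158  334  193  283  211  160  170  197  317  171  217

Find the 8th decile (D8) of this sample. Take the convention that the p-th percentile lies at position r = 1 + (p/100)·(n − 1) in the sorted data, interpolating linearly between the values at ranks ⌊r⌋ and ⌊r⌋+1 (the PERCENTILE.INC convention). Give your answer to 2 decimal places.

256.60

Sorted: 154, 158, 160, 170, 171, 172, 193, 197, 211, 217, 283, 317, 334.
n = 13.
r = 1 + (80/100)·(13 − 1) = 1 + 9.6 = 10.6.
Rank 10 is 217 and rank 11 is 283.
Interpolate: 217 + 0.6·(283 − 217) = 217 + 0.6·66 = 256.6.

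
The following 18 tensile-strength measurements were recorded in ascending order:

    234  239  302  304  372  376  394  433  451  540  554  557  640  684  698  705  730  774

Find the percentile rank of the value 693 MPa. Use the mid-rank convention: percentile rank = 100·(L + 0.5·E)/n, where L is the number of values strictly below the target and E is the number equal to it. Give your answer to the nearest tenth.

77.8

Count below 693: L = 14; count equal: E = 0; n = 18.
Percentile rank = 100·(14 + 0.5·0)/18 = 100·14/18 = 77.78.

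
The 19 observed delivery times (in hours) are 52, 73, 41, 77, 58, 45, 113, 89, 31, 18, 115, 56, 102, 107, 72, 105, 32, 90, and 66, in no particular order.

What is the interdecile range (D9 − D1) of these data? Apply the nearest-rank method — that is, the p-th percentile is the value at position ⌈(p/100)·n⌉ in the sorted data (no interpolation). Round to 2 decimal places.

82.00

Sorted: 18, 31, 32, 41, 45, 52, 56, 58, 66, 72, 73, 77, 89, 90, 102, 105, 107, 113, 115.
n = 19.
P10: rank ⌈10/100·19⌉ = 2 → 31.
P90: rank ⌈90/100·19⌉ = 18 → 113.
Difference: 113 − 31 = 82.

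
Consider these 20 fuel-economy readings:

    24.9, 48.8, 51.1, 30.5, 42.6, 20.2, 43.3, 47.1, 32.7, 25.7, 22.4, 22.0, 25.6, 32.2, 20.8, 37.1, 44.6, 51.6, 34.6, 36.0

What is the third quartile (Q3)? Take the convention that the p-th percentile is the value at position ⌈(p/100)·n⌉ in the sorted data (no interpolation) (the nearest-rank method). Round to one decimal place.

Sorted: 20.2, 20.8, 22.0, 22.4, 24.9, 25.6, 25.7, 30.5, 32.2, 32.7, 34.6, 36.0, 37.1, 42.6, 43.3, 44.6, 47.1, 48.8, 51.1, 51.6.
n = 20.
Position = ⌈75/100 · 20⌉ = ⌈15⌉ = 15.
The value at rank 15 is 43.3.

43.3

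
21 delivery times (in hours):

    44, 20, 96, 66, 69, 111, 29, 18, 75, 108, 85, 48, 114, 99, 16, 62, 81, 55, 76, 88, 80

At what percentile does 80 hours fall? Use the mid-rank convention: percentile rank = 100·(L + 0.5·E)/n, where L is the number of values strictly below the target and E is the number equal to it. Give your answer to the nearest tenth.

59.5

Sorted: 16, 18, 20, 29, 44, 48, 55, 62, 66, 69, 75, 76, 80, 81, 85, 88, 96, 99, 108, 111, 114.
Count below 80: L = 12; count equal: E = 1; n = 21.
Percentile rank = 100·(12 + 0.5·1)/21 = 100·12.5/21 = 59.52.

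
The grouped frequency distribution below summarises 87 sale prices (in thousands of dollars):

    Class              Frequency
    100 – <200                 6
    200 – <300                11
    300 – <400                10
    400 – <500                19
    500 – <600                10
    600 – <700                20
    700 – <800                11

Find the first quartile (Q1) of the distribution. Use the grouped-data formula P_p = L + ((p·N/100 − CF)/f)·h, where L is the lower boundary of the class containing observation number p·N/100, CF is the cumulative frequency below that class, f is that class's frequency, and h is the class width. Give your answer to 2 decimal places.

347.50

N = 87; target position k = 25/100 · 87 = 21.75.
Cumulative frequencies: 6, 17, 27, 46, 56, 76, 87.
Observation 21.75 falls in the class 300 – <400.
L = 300, CF = 17, f = 10, h = 100.
P25 = 300 + ((21.75 − 17)/10)·100 = 300 + 47.5 = 347.5.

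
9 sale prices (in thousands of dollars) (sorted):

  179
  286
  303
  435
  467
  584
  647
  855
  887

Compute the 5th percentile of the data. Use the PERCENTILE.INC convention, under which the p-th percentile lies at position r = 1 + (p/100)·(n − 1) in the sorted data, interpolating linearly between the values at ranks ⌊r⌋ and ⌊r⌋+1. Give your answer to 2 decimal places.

221.80

n = 9.
r = 1 + (5/100)·(9 − 1) = 1 + 0.4 = 1.4.
Rank 1 is 179 and rank 2 is 286.
Interpolate: 179 + 0.4·(286 − 179) = 179 + 0.4·107 = 221.8.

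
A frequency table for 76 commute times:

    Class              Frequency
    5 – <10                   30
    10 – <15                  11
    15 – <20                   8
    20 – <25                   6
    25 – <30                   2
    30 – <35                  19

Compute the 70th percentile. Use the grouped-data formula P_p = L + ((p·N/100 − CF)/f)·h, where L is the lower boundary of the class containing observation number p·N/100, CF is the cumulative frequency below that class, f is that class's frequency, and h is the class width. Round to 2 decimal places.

N = 76; target position k = 70/100 · 76 = 53.2.
Cumulative frequencies: 30, 41, 49, 55, 57, 76.
Observation 53.2 falls in the class 20 – <25.
L = 20, CF = 49, f = 6, h = 5.
P70 = 20 + ((53.2 − 49)/6)·5 = 20 + 3.5 = 23.5.

23.50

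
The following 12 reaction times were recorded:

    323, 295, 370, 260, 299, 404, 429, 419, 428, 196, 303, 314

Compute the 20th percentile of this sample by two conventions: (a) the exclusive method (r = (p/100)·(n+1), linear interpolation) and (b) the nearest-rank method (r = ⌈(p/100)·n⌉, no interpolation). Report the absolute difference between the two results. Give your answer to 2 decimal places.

14.00

Sorted: 196, 260, 295, 299, 303, 314, 323, 370, 404, 419, 428, 429.
n = 12.
(a) r = 2.6; between ranks 2 (260) and 3 (295): 281.
(b) the nearest-rank method: rank 3 → 295.
|281 − 295| = 14.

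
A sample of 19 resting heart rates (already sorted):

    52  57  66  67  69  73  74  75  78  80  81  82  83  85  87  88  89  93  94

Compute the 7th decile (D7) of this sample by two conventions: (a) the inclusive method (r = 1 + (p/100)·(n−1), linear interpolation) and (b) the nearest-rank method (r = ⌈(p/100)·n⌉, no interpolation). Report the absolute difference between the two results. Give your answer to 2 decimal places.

0.80

n = 19.
(a) r = 13.6; between ranks 13 (83) and 14 (85): 84.2.
(b) the nearest-rank method: rank 14 → 85.
|84.2 − 85| = 0.8.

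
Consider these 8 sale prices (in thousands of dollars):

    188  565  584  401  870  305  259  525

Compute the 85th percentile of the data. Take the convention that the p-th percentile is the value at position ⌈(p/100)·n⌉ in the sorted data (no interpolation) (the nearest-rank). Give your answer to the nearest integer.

Sorted: 188, 259, 305, 401, 525, 565, 584, 870.
n = 8.
Position = ⌈85/100 · 8⌉ = ⌈6.8⌉ = 7.
The value at rank 7 is 584.

584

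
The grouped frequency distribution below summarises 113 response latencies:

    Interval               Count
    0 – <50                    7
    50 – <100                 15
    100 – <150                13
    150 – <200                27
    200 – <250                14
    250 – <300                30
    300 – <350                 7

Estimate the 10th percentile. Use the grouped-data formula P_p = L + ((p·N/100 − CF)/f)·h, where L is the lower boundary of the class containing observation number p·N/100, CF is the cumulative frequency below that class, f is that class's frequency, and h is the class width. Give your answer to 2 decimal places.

64.33

N = 113; target position k = 10/100 · 113 = 11.3.
Cumulative frequencies: 7, 22, 35, 62, 76, 106, 113.
Observation 11.3 falls in the class 50 – <100.
L = 50, CF = 7, f = 15, h = 50.
P10 = 50 + ((11.3 − 7)/15)·50 = 50 + 14.3333 = 64.3333.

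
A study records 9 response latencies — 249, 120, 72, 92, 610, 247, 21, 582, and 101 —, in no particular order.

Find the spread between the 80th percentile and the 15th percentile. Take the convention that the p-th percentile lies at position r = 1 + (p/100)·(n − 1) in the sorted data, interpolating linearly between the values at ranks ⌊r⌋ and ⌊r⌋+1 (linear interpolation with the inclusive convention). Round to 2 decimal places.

Sorted: 21, 72, 92, 101, 120, 247, 249, 582, 610.
n = 9.
P15: r = 2.2; ranks 2–3 are 72, 92; interpolating gives 76.
P80: r = 7.4; ranks 7–8 are 249, 582; interpolating gives 382.2.
Difference: 382.2 − 76 = 306.2.

306.20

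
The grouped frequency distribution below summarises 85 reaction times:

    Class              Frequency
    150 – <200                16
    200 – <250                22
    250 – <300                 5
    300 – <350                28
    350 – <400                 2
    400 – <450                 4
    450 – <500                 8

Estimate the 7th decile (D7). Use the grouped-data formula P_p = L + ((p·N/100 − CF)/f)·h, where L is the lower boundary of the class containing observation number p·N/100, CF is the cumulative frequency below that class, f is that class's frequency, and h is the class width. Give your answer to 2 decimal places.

329.46

N = 85; target position k = 70/100 · 85 = 59.5.
Cumulative frequencies: 16, 38, 43, 71, 73, 77, 85.
Observation 59.5 falls in the class 300 – <350.
L = 300, CF = 43, f = 28, h = 50.
P70 = 300 + ((59.5 − 43)/28)·50 = 300 + 29.4643 = 329.464.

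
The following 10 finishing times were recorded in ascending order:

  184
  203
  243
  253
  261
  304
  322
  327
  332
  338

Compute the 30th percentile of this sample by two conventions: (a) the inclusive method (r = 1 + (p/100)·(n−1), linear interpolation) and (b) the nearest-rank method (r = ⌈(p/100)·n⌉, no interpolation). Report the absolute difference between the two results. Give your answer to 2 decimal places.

7.00

n = 10.
(a) r = 3.7; between ranks 3 (243) and 4 (253): 250.
(b) the nearest-rank method: rank 3 → 243.
|250 − 243| = 7.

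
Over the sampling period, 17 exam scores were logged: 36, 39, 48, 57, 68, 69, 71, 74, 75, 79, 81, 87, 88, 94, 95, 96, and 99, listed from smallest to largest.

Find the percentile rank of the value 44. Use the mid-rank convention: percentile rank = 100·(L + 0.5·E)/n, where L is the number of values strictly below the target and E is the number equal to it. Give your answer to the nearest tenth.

Count below 44: L = 2; count equal: E = 0; n = 17.
Percentile rank = 100·(2 + 0.5·0)/17 = 100·2/17 = 11.76.

11.8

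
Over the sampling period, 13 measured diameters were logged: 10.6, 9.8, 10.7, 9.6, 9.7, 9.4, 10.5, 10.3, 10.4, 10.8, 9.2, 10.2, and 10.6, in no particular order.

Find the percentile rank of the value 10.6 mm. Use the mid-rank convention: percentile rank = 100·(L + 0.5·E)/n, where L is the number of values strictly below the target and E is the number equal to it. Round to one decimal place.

76.9

Sorted: 9.2, 9.4, 9.6, 9.7, 9.8, 10.2, 10.3, 10.4, 10.5, 10.6, 10.6, 10.7, 10.8.
Count below 10.6: L = 9; count equal: E = 2; n = 13.
Percentile rank = 100·(9 + 0.5·2)/13 = 100·10/13 = 76.92.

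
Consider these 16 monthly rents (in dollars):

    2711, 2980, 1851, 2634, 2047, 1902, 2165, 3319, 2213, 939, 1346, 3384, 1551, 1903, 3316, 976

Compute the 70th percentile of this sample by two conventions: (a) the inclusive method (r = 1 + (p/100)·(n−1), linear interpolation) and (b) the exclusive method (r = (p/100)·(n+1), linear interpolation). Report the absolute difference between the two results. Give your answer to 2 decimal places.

Sorted: 939, 976, 1346, 1551, 1851, 1902, 1903, 2047, 2165, 2213, 2634, 2711, 2980, 3316, 3319, 3384.
n = 16.
(a) r = 11.5; between ranks 11 (2634) and 12 (2711): 2672.5.
(b) r = 11.9; between ranks 11 (2634) and 12 (2711): 2703.3.
|2672.5 − 2703.3| = 30.8.

30.80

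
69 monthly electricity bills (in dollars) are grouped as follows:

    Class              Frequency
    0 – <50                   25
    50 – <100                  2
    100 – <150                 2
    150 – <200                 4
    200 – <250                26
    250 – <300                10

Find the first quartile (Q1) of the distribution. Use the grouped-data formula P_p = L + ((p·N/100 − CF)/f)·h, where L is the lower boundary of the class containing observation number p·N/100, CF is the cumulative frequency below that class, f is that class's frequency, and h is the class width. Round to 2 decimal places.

34.50

N = 69; target position k = 25/100 · 69 = 17.25.
Cumulative frequencies: 25, 27, 29, 33, 59, 69.
Observation 17.25 falls in the class 0 – <50.
L = 0, CF = 0, f = 25, h = 50.
P25 = 0 + ((17.25 − 0)/25)·50 = 0 + 34.5 = 34.5.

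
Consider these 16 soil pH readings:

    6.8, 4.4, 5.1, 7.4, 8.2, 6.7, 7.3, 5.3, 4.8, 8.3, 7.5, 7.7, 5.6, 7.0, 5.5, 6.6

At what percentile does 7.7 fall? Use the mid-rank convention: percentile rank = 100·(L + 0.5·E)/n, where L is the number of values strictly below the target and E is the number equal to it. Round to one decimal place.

84.4

Sorted: 4.4, 4.8, 5.1, 5.3, 5.5, 5.6, 6.6, 6.7, 6.8, 7.0, 7.3, 7.4, 7.5, 7.7, 8.2, 8.3.
Count below 7.7: L = 13; count equal: E = 1; n = 16.
Percentile rank = 100·(13 + 0.5·1)/16 = 100·13.5/16 = 84.38.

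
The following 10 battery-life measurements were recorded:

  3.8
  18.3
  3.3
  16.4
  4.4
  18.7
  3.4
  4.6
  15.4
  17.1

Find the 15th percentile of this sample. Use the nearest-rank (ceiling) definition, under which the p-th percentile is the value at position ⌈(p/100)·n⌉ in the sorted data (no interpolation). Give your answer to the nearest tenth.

Sorted: 3.3, 3.4, 3.8, 4.4, 4.6, 15.4, 16.4, 17.1, 18.3, 18.7.
n = 10.
Position = ⌈15/100 · 10⌉ = ⌈1.5⌉ = 2.
The value at rank 2 is 3.4.

3.4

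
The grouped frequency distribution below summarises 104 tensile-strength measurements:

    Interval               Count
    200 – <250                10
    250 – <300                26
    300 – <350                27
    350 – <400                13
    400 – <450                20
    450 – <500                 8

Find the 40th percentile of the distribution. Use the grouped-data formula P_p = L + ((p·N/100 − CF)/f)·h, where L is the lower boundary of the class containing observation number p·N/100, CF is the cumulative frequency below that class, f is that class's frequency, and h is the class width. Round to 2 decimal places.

N = 104; target position k = 40/100 · 104 = 41.6.
Cumulative frequencies: 10, 36, 63, 76, 96, 104.
Observation 41.6 falls in the class 300 – <350.
L = 300, CF = 36, f = 27, h = 50.
P40 = 300 + ((41.6 − 36)/27)·50 = 300 + 10.3704 = 310.37.

310.37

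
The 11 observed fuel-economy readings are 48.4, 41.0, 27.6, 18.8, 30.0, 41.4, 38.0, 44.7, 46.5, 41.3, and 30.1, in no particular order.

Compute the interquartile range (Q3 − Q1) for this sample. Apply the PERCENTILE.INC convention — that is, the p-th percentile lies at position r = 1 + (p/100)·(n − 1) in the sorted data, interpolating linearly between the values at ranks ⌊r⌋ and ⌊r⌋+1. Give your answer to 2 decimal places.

Sorted: 18.8, 27.6, 30.0, 30.1, 38.0, 41.0, 41.3, 41.4, 44.7, 46.5, 48.4.
n = 11.
P25: r = 3.5; ranks 3–4 are 30.0, 30.1; interpolating gives 30.05.
P75: r = 8.5; ranks 8–9 are 41.4, 44.7; interpolating gives 43.05.
Difference: 43.05 − 30.05 = 13.

13.00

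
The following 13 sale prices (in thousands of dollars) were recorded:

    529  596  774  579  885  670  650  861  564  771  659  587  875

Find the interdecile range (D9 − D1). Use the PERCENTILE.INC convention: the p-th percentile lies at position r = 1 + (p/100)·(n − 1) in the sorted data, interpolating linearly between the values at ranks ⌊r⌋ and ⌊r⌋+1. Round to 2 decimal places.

305.20

Sorted: 529, 564, 579, 587, 596, 650, 659, 670, 771, 774, 861, 875, 885.
n = 13.
P10: r = 2.2; ranks 2–3 are 564, 579; interpolating gives 567.
P90: r = 11.8; ranks 11–12 are 861, 875; interpolating gives 872.2.
Difference: 872.2 − 567 = 305.2.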